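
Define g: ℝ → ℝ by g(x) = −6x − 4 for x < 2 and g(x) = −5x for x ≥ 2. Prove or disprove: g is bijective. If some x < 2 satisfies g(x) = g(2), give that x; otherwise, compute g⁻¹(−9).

1

Both pieces are strictly decreasing (slopes −6 and −5), so each is injective on its own interval.
The left piece maps (−∞, 2) onto (−16, ∞); the right piece maps [2, ∞) onto (−∞, −10].
These images overlap. In particular g(2) = −10 (right piece), and solving −6x − 4 = −10 on the left piece gives x = 1 < 2.
So g(1) = g(2) with 1 ≠ 2, and g is not injective, hence not bijective. This x = 1 is the requested value below 2.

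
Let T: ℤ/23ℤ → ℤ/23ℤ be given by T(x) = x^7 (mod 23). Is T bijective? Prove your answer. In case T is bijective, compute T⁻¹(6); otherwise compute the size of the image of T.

Since 23 is prime, the nonzero elements of ℤ/23ℤ form a cyclic group of order 22.
As gcd(7, 22) = 1, raising to the 7th power is a bijection on this group: if s^7 ≡ t^7 then (st^{−1})^7 = 1, and the only element of order dividing gcd(7, 22) = 1 is 1, so s = t.
With T(0) = 0 this makes T injective on all of ℤ/23ℤ, hence bijective (finite equal-size domain and codomain). In particular T is bijective.
Since T is bijective, we find the preimage of 6. The inverse of x ↦ x^7 on (ℤ/23ℤ)^× is x ↦ x^19, because 7·19 = 133 = 6·22 + 1 ≡ 1 (mod 22) and x^{22} = 1 for x ≠ 0 (Fermat). So T⁻¹(6) = 6^19 mod 23.
Repeated squaring mod 23: 6^1 ≡ 6, 6^2 ≡ 6² = 36 ≡ 13, 6^4 ≡ 13² = 169 ≡ 8, 6^8 ≡ 8² = 64 ≡ 18, 6^16 ≡ 18² = 324 ≡ 2. Since 19 = 16 + 2 + 1, 6^19 ≡ 2·13·6: 2·13 = 26 ≡ 3, then 3·6 = 18. So 6^19 ≡ 18 (mod 23).
Hence T⁻¹(6) = 18.

18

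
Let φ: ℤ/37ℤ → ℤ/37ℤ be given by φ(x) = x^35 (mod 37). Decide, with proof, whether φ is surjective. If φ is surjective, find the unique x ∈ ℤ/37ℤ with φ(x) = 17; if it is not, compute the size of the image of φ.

Since 37 is prime, the nonzero elements of ℤ/37ℤ form a cyclic group of order 36.
As gcd(35, 36) = 1, raising to the 35th power is a bijection on this group: if u^35 ≡ v^35 then (uv^{−1})^35 = 1, and the only element of order dividing gcd(35, 36) = 1 is 1, so u = v.
With φ(0) = 0 this makes φ injective on all of ℤ/37ℤ, hence bijective (finite equal-size domain and codomain). In particular φ is surjective.
Since φ is surjective, we find the preimage of 17. The inverse of x ↦ x^35 on (ℤ/37ℤ)^× is x ↦ x^35, because 35·35 = 1225 = 34·36 + 1 ≡ 1 (mod 36) and x^{36} = 1 for x ≠ 0 (Fermat). So φ⁻¹(17) = 17^35 mod 37.
Repeated squaring mod 37: 17^1 ≡ 17, 17^2 ≡ 17² = 289 ≡ 30, 17^4 ≡ 30² = 900 ≡ 12, 17^8 ≡ 12² = 144 ≡ 33, 17^16 ≡ 33² = 1089 ≡ 16, 17^32 ≡ 16² = 256 ≡ 34. Since 35 = 32 + 2 + 1, 17^35 ≡ 34·30·17: 34·30 = 1020 ≡ 21, then 21·17 = 357 ≡ 24. So 17^35 ≡ 24 (mod 37).
Hence φ⁻¹(17) = 24.

24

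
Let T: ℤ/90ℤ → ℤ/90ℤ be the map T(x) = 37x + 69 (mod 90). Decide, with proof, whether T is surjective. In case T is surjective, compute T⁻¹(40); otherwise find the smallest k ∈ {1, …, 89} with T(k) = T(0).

43

Since gcd(37, 90) = 1, 37 is invertible modulo 90. Euclid's algorithm: 90 = 2·37 + 16, 37 = 2·16 + 5, 16 = 3·5 + 1; back-substituting gives 1 = 73·37 − 30·90, so 37⁻¹ ≡ 73 (mod 90).
Then y ↦ 73(y − 69) is a two-sided inverse to T, so every y ∈ ℤ/90ℤ has a preimage.
Therefore T is surjective.
Since T is surjective, we find T⁻¹(40): we need 37x ≡ 40 − 69 ≡ 61 (mod 90). Using 37⁻¹ = 73: x ≡ 73·61 = 4453 = 49·90 + 43, so x = 43.
Check: T(43) = 37·43 + 69 = 1660 = 18·90 + 40 ≡ 40 (mod 90).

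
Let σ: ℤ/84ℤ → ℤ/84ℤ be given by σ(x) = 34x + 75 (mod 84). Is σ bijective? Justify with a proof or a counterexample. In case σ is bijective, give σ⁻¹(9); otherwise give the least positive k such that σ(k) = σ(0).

We have gcd(34, 84) = 2 > 1. Taking s = 0 and t = 42: σ(0) = 75 and σ(42) = 34·42 + 75 = 1503 ≡ 75 (mod 84).
So σ(0) = σ(42) while 0 ≠ 42, hence σ is not injective, hence not bijective.
Since σ is not bijective, we find the least positive k with σ(k) = σ(0): this means 34k ≡ 0 (mod 84), i.e. 84 ∣ 34k. Since gcd(34, 84) = 2, dividing through by 2 this holds exactly when 42 ∣ 17k, and as gcd(17, 42) = 1, exactly when 42 ∣ k.
The smallest positive such k is 42.

42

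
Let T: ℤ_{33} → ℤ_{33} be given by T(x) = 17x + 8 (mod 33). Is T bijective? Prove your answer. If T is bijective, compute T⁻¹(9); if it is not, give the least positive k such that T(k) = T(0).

2

If T(u) = T(v), then 17u ≡ 17v (mod 33). Because gcd(17, 33) = 1, we may cancel 17 to get u ≡ v (mod 33).
We now compute 17⁻¹ mod 33 explicitly. Euclid's algorithm: 33 = 1·17 + 16, 17 = 1·16 + 1; back-substituting gives 1 = 2·17 − 1·33, so 17⁻¹ ≡ 2 (mod 33).
For any y ∈ ℤ_{33}, x = 2(y − 8) mod 33 satisfies T(x) = 17·2(y − 8) + 8 ≡ y (since 17·2 ≡ 1 mod 33). So every y has a preimage.
Therefore T is bijective.
Since T is bijective, we compute T⁻¹(9): solve 17x + 8 ≡ 9 (mod 33), i.e. 17x ≡ 1 (mod 33).
Multiplying by 17⁻¹ = 2 gives x ≡ 2·1 = 2 ≡ 2 (mod 33).
Check: T(2) = 17·2 + 8 = 42 = 1·33 + 9 ≡ 9 (mod 33).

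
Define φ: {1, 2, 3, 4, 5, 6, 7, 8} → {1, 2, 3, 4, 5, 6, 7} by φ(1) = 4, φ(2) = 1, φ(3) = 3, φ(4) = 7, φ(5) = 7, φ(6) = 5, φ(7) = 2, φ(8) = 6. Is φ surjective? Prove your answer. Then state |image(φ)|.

7

Every element of the codomain has a preimage: 1 = φ(2), 2 = φ(7), 3 = φ(3), 4 = φ(1), 5 = φ(6), 6 = φ(8), 7 = φ(4).
Thus φ is surjective.
The image of φ is {1, 2, 3, 4, 5, 6, 7}, which has 7 elements.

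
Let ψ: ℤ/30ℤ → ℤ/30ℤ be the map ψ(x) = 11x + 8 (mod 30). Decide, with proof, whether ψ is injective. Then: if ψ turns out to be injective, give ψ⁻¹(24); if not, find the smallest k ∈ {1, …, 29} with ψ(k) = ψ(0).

Suppose ψ(s) = ψ(t) in ℤ/30ℤ. Then 11s + 8 ≡ 11t + 8 (mod 30), therefore 11(s − t) ≡ 0 (mod 30).
Since gcd(11, 30) = 1, 11 is invertible modulo 30, hence s − t ≡ 0 (mod 30), i.e. s = t.
Hence ψ is injective.
We now compute 11⁻¹ mod 30 explicitly. Euclid's algorithm: 30 = 2·11 + 8, 11 = 1·8 + 3, 8 = 2·3 + 2, 3 = 1·2 + 1; back-substituting gives 1 = 11·11 − 4·30, so 11⁻¹ ≡ 11 (mod 30).
Since ψ is injective, we compute ψ⁻¹(24): solve 11x + 8 ≡ 24 (mod 30), i.e. 11x ≡ 16 (mod 30).
Multiplying by 11⁻¹ = 11 gives x ≡ 11·16 = 176 = 5·30 + 26 ≡ 26 (mod 30).
Check: ψ(26) = 11·26 + 8 = 294 = 9·30 + 24 ≡ 24 (mod 30).

26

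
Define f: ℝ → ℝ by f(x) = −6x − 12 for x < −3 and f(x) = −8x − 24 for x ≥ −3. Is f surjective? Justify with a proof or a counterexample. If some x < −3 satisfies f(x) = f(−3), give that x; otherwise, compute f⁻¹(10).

Both pieces are strictly decreasing (slopes −6 and −8), so each is injective on its own interval.
The left piece maps (−∞, −3) onto (6, ∞); the right piece maps [−3, ∞) onto (−∞, 0].
The union (6, ∞) ∪ (−∞, 0] omits the interval between 6 and 0; in particular 6 has no preimage. So f is not surjective.
Because the two images are disjoint, no x < −3 has f(x) = f(−3), so we compute f⁻¹(10): 10 lies in (6, ∞), so solve −6x − 12 = 10: x = (10 + 12)/(−6) = −11/3.

-11/3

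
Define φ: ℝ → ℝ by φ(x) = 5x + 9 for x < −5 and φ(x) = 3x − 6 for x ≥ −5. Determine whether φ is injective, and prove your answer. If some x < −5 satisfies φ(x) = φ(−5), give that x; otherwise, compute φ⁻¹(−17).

-6

Both pieces are strictly increasing (slopes 5 and 3), so each is injective on its own interval.
The left piece maps (−∞, −5) onto (−∞, −16); the right piece maps [−5, ∞) onto [−21, ∞).
These images overlap. In particular φ(−5) = −21 (right piece), and solving 5x + 9 = −21 on the left piece gives x = −6 < −5.
So φ(−6) = φ(−5) with −6 ≠ −5, and φ is not injective. This x = −6 is the requested value below −5.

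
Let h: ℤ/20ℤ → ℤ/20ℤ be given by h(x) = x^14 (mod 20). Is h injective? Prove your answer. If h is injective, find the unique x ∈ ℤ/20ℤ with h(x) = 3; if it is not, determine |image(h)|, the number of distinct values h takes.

6

h(4): Repeated squaring mod 20: 4^1 ≡ 4, 4^2 ≡ 4² = 16, 4^4 ≡ 16² = 256 ≡ 16, 4^8 ≡ 16² = 256 ≡ 16. Since 14 = 8 + 4 + 2, 4^14 ≡ 16·16·16: 16·16 = 256 ≡ 16, then 16·16 = 256 ≡ 16. So 4^14 ≡ 16 (mod 20).
h(6): Repeated squaring mod 20: 6^1 ≡ 6, 6^2 ≡ 6² = 36 ≡ 16, 6^4 ≡ 16² = 256 ≡ 16, 6^8 ≡ 16² = 256 ≡ 16. Since 14 = 8 + 4 + 2, 6^14 ≡ 16·16·16: 16·16 = 256 ≡ 16, then 16·16 = 256 ≡ 16. So 6^14 ≡ 16 (mod 20).
So h(4) = h(6) = 16 while 4 ≠ 6, so h is not injective.
Since h is not injective, we determine |image(h)|. Computing x^14 mod 20 for each x (by repeated squaring, reducing mod 20 at every step), the values h(0), h(1), …, h(19) are: 0, 1, 4, 9, 16, 5, 16, 9, 4, 1, 0, 1, 4, 9, 16, 5, 16, 9, 4, 1.
The distinct values are {0, 1, 4, 5, 9, 16}; there are 6 of them.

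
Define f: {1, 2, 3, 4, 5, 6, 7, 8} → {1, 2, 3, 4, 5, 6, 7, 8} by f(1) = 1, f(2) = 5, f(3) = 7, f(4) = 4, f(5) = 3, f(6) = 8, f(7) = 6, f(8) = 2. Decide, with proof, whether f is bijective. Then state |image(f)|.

The values 1, 5, 7, 4, 3, 8, 6, 2 are a permutation of {1, 2, 3, 4, 5, 6, 7, 8}: each element appears exactly once.
So f is injective and surjective, hence bijective.
The image of f is {1, 2, 3, 4, 5, 6, 7, 8}, which has 8 elements.

8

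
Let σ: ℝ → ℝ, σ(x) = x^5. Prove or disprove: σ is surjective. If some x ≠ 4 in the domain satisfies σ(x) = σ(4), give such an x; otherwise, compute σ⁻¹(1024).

4

For any y ∈ ℝ, x = y^{1/5} ∈ ℝ gives σ(x) = y, so σ is surjective.
Since x ↦ x^5 is strictly increasing on ℝ, it is injective there, so no x ≠ 4 in the domain has σ(x) = σ(4). We therefore compute σ⁻¹(1024) = 1024^{1/5} = 4 (indeed 4^5 = 1024).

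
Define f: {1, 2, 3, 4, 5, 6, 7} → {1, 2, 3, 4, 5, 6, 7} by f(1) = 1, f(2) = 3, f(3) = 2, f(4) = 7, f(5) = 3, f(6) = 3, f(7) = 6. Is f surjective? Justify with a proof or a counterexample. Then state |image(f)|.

No element maps to 4, so f is not surjective.
The image of f is {1, 2, 3, 6, 7}, which has 5 elements.

5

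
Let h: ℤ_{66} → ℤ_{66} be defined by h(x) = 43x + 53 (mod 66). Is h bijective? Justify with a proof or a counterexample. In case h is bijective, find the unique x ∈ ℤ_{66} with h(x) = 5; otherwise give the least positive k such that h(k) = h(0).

48

Suppose h(s) = h(t) in ℤ_{66}. Then 43s + 53 ≡ 43t + 53 (mod 66), therefore 43(s − t) ≡ 0 (mod 66).
Since gcd(43, 66) = 1, 43 is invertible modulo 66, hence s − t ≡ 0 (mod 66), i.e. s = t.
We now compute 43⁻¹ mod 66 explicitly. Euclid's algorithm: 66 = 1·43 + 23, 43 = 1·23 + 20, 23 = 1·20 + 3, 20 = 6·3 + 2, 3 = 1·2 + 1; back-substituting gives 1 = 43·43 − 28·66, so 43⁻¹ ≡ 43 (mod 66).
For any y ∈ ℤ_{66}, x = 43(y − 53) mod 66 satisfies h(x) = 43·43(y − 53) + 53 ≡ y (since 43·43 ≡ 1 mod 66). So every y has a preimage.
So h is bijective.
Since h is bijective, we find h⁻¹(5): we need 43x ≡ 5 − 53 ≡ 18 (mod 66). Using 43⁻¹ = 43: x ≡ 43·18 = 774 = 11·66 + 48, so x = 48.
Check: h(48) = 43·48 + 53 = 2117 = 32·66 + 5 ≡ 5 (mod 66).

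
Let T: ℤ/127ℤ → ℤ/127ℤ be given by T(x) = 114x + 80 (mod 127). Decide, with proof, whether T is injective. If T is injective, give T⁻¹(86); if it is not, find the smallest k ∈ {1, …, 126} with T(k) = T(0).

107

Suppose T(s) = T(t) in ℤ/127ℤ. Then 114s + 80 ≡ 114t + 80 (mod 127), hence 114(s − t) ≡ 0 (mod 127).
Since gcd(114, 127) = 1, 114 is invertible modulo 127, hence s − t ≡ 0 (mod 127), i.e. s = t.
So T is injective.
We now compute 114⁻¹ mod 127 explicitly. Euclid's algorithm: 127 = 1·114 + 13, 114 = 8·13 + 10, 13 = 1·10 + 3, 10 = 3·3 + 1; back-substituting gives 1 = 39·114 − 35·127, so 114⁻¹ ≡ 39 (mod 127).
Since T is injective, we compute T⁻¹(86): solve 114x + 80 ≡ 86 (mod 127), i.e. 114x ≡ 6 (mod 127).
Multiplying by 114⁻¹ = 39 gives x ≡ 39·6 = 234 = 1·127 + 107 ≡ 107 (mod 127).
Check: T(107) = 114·107 + 80 = 12278 = 96·127 + 86 ≡ 86 (mod 127).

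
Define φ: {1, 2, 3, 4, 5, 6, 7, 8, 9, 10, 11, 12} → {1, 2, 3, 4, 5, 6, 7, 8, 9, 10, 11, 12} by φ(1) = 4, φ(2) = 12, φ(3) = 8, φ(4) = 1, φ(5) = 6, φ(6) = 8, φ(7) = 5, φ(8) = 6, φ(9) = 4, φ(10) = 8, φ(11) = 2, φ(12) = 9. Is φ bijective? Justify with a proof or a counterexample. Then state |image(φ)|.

φ(3) = 8 = φ(6) with 3 ≠ 6, so φ is not injective, hence not bijective.
The image of φ is {1, 2, 4, 5, 6, 8, 9, 12}, which has 8 elements.

8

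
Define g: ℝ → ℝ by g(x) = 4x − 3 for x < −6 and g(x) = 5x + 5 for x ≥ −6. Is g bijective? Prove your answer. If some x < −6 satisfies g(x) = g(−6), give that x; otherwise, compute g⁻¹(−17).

Both pieces are strictly increasing (slopes 4 and 5), so each is injective on its own interval.
The left piece maps (−∞, −6) onto (−∞, −27); the right piece maps [−6, ∞) onto [−25, ∞).
The images leave a gap (−27 has no preimage), so g is not surjective, hence not bijective.
Because the two images are disjoint, no x < −6 has g(x) = g(−6), so we compute g⁻¹(−17): −17 lies in [−25, ∞), so solve 5x + 5 = −17: x = (−17 − 5)/5 = −22/5.

-22/5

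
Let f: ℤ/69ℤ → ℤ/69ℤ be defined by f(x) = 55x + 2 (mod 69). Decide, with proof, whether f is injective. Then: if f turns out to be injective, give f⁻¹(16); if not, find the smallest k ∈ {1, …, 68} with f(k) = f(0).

Recall that injectivity means: for all a, b in the domain, f(a) = f(b) implies a = b.
Suppose f(a) = f(b) in ℤ/69ℤ. Then 55a + 2 ≡ 55b + 2 (mod 69), thus 55(a − b) ≡ 0 (mod 69).
Since gcd(55, 69) = 1, 55 is invertible modulo 69, therefore a − b ≡ 0 (mod 69), i.e. a = b.
So f is injective.
We now compute 55⁻¹ mod 69 explicitly. Euclid's algorithm: 69 = 1·55 + 14, 55 = 3·14 + 13, 14 = 1·13 + 1; back-substituting gives 1 = 64·55 − 51·69, so 55⁻¹ ≡ 64 (mod 69).
Since f is injective, we compute f⁻¹(16): solve 55x + 2 ≡ 16 (mod 69), i.e. 55x ≡ 14 (mod 69).
Multiplying by 55⁻¹ = 64 gives x ≡ 64·14 = 896 = 12·69 + 68 ≡ 68 (mod 69).
Check: f(68) = 55·68 + 2 = 3742 = 54·69 + 16 ≡ 16 (mod 69).

68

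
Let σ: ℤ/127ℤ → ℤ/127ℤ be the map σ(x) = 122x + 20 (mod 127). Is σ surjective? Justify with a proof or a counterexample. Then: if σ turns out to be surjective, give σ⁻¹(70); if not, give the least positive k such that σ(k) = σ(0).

Since gcd(122, 127) = 1, 122 is invertible modulo 127. Euclid's algorithm: 127 = 1·122 + 5, 122 = 24·5 + 2, 5 = 2·2 + 1; back-substituting gives 1 = 76·122 − 73·127, so 122⁻¹ ≡ 76 (mod 127).
Then y ↦ 76(y − 20) is a two-sided inverse to σ, so every y ∈ ℤ/127ℤ has a preimage.
Thus σ is surjective.
Since σ is surjective, we find σ⁻¹(70): we need 122x ≡ 70 − 20 ≡ 50 (mod 127). Using 122⁻¹ = 76: x ≡ 76·50 = 3800 = 29·127 + 117, so x = 117.
Check: σ(117) = 122·117 + 20 = 14294 = 112·127 + 70 ≡ 70 (mod 127).

117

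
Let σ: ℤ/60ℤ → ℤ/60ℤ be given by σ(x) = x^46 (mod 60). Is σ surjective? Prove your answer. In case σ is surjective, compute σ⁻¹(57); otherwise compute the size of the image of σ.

12

σ(2): Repeated squaring mod 60: 2^1 ≡ 2, 2^2 ≡ 2² = 4, 2^4 ≡ 4² = 16, 2^8 ≡ 16² = 256 ≡ 16, 2^16 ≡ 16² = 256 ≡ 16, 2^32 ≡ 16² = 256 ≡ 16. Since 46 = 32 + 8 + 4 + 2, 2^46 ≡ 16·16·16·4: 16·16 = 256 ≡ 16, then 16·16 = 256 ≡ 16, then 16·4 = 64 ≡ 4. So 2^46 ≡ 4 (mod 60).
σ(8): Repeated squaring mod 60: 8^1 ≡ 8, 8^2 ≡ 8² = 64 ≡ 4, 8^4 ≡ 4² = 16, 8^8 ≡ 16² = 256 ≡ 16, 8^16 ≡ 16² = 256 ≡ 16, 8^32 ≡ 16² = 256 ≡ 16. Since 46 = 32 + 8 + 4 + 2, 8^46 ≡ 16·16·16·4: 16·16 = 256 ≡ 16, then 16·16 = 256 ≡ 16, then 16·4 = 64 ≡ 4. So 8^46 ≡ 4 (mod 60).
So σ(2) = σ(8) = 4 while 2 ≠ 8, hence σ is not injective.
A non-injective map from the 60-element set ℤ/60ℤ to itself takes at most 59 distinct values, so it cannot be surjective. Hence σ is not surjective.
Since σ is not surjective, we determine |image(σ)|. Computing x^46 mod 60 for each x (by repeated squaring, reducing mod 60 at every step), the values σ(0), σ(1), …, σ(59) are: 0, 1, 4, 9, 16, 25, 36, 49, 4, 21, 40, 1, 24, 49, 16, 45, 16, 49, 24, 1, 40, 21, 4, 49, 36, 25, 16, 9, 4, 1, 0, 1, 4, 9, 16, 25, 36, 49, 4, 21, 40, 1, 24, 49, 16, 45, 16, 49, 24, 1, 40, 21, 4, 49, 36, 25, 16, 9, 4, 1.
The distinct values are {0, 1, 4, 9, 16, 21, 24, 25, 36, 40, 45, 49}; there are 12 of them.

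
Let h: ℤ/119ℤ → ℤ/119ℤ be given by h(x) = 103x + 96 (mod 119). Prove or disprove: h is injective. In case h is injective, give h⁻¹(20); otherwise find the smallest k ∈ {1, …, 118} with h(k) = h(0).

If h(s) = h(t), then 103s ≡ 103t (mod 119). Because gcd(103, 119) = 1, we may cancel 103 to get s ≡ t (mod 119).
Therefore h is injective.
We now compute 103⁻¹ mod 119 explicitly. Euclid's algorithm: 119 = 1·103 + 16, 103 = 6·16 + 7, 16 = 2·7 + 2, 7 = 3·2 + 1; back-substituting gives 1 = 52·103 − 45·119, so 103⁻¹ ≡ 52 (mod 119).
Since h is injective, we find h⁻¹(20): we need 103x ≡ 20 − 96 ≡ 43 (mod 119). Using 103⁻¹ = 52: x ≡ 52·43 = 2236 = 18·119 + 94, so x = 94.
Check: h(94) = 103·94 + 96 = 9778 = 82·119 + 20 ≡ 20 (mod 119).

94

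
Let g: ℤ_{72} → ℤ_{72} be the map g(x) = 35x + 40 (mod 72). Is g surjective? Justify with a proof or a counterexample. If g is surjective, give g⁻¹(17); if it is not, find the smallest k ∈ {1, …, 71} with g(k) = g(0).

Since gcd(35, 72) = 1, 35 is invertible modulo 72. Euclid's algorithm: 72 = 2·35 + 2, 35 = 17·2 + 1; back-substituting gives 1 = 35·35 − 17·72, so 35⁻¹ ≡ 35 (mod 72).
For any y ∈ ℤ_{72}, x = 35(y − 40) mod 72 satisfies g(x) = 35·35(y − 40) + 40 ≡ y (since 35·35 ≡ 1 mod 72). So every y has a preimage.
Hence g is surjective.
Since g is surjective, we find g⁻¹(17): we need 35x ≡ 17 − 40 ≡ 49 (mod 72). Using 35⁻¹ = 35: x ≡ 35·49 = 1715 = 23·72 + 59, so x = 59.
Check: g(59) = 35·59 + 40 = 2105 = 29·72 + 17 ≡ 17 (mod 72).

59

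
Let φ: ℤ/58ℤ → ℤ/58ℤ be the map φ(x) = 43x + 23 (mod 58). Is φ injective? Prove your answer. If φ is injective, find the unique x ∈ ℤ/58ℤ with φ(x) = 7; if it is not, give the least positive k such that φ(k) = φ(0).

32

Recall that φ is injective when φ(s) = φ(t) forces s = t.
Suppose φ(s) = φ(t) in ℤ/58ℤ. Then 43s + 23 ≡ 43t + 23 (mod 58), hence 43(s − t) ≡ 0 (mod 58).
Since gcd(43, 58) = 1, 43 is invertible modulo 58, so s − t ≡ 0 (mod 58), i.e. s = t.
Therefore φ is injective.
We now compute 43⁻¹ mod 58 explicitly. Euclid's algorithm: 58 = 1·43 + 15, 43 = 2·15 + 13, 15 = 1·13 + 2, 13 = 6·2 + 1; back-substituting gives 1 = 27·43 − 20·58, so 43⁻¹ ≡ 27 (mod 58).
Since φ is injective, we find φ⁻¹(7): we need 43x ≡ 7 − 23 ≡ 42 (mod 58). Using 43⁻¹ = 27: x ≡ 27·42 = 1134 = 19·58 + 32, so x = 32.
Check: φ(32) = 43·32 + 23 = 1399 = 24·58 + 7 ≡ 7 (mod 58).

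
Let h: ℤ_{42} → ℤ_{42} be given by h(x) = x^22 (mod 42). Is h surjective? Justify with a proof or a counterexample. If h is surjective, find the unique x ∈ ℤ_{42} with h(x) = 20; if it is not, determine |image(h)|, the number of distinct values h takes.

16

h(4): Repeated squaring mod 42: 4^1 ≡ 4, 4^2 ≡ 4² = 16, 4^4 ≡ 16² = 256 ≡ 4, 4^8 ≡ 4² = 16, 4^16 ≡ 16² = 256 ≡ 4. Since 22 = 16 + 4 + 2, 4^22 ≡ 4·4·16: 4·4 = 16, then 16·16 = 256 ≡ 4. So 4^22 ≡ 4 (mod 42).
h(10): Repeated squaring mod 42: 10^1 ≡ 10, 10^2 ≡ 10² = 100 ≡ 16, 10^4 ≡ 16² = 256 ≡ 4, 10^8 ≡ 4² = 16, 10^16 ≡ 16² = 256 ≡ 4. Since 22 = 16 + 4 + 2, 10^22 ≡ 4·4·16: 4·4 = 16, then 16·16 = 256 ≡ 4. So 10^22 ≡ 4 (mod 42).
So h(4) = h(10) = 4 while 4 ≠ 10, hence h is not injective.
A non-injective map from the 42-element set ℤ_{42} to itself takes at most 41 distinct values, so it cannot be surjective. So h is not surjective.
Since h is not surjective, we determine |image(h)|. Computing x^22 mod 42 for each x (by repeated squaring, reducing mod 42 at every step), the values h(0), h(1), …, h(41) are: 0, 1, 16, 39, 4, 37, 36, 7, 22, 9, 4, 25, 30, 1, 28, 15, 16, 25, 18, 37, 22, 21, 22, 37, 18, 25, 16, 15, 28, 1, 30, 25, 4, 9, 22, 7, 36, 37, 4, 39, 16, 1.
The distinct values are {0, 1, 4, 7, 9, 15, 16, 18, 21, 22, 25, 28, 30, 36, 37, 39}; there are 16 of them.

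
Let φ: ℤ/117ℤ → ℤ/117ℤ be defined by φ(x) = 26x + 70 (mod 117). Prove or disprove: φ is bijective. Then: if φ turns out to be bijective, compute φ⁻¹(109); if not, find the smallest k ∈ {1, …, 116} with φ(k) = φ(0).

9

We have gcd(26, 117) = 13 > 1. Taking s = 0 and t = 9: φ(0) = 70 and φ(9) = 26·9 + 70 = 304 ≡ 70 (mod 117).
So φ(0) = φ(9) while 0 ≠ 9, hence φ is not injective, hence not bijective.
Since φ is not bijective, we find the least positive k with φ(k) = φ(0): this means 26k ≡ 0 (mod 117), i.e. 117 ∣ 26k. Since gcd(26, 117) = 13, dividing through by 13 this holds exactly when 9 ∣ 2k, and as gcd(2, 9) = 1, exactly when 9 ∣ k.
The smallest positive such k is 9.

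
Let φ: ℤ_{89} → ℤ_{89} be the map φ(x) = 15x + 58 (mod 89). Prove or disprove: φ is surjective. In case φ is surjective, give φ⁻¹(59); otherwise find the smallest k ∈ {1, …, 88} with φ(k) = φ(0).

Since gcd(15, 89) = 1, 15 is invertible modulo 89. Euclid's algorithm: 89 = 5·15 + 14, 15 = 1·14 + 1; back-substituting gives 1 = 6·15 − 1·89, so 15⁻¹ ≡ 6 (mod 89).
Then y ↦ 6(y − 58) is a two-sided inverse to φ, so every y ∈ ℤ_{89} has a preimage.
Hence φ is surjective.
Since φ is surjective, we find φ⁻¹(59): we need 15x ≡ 59 − 58 ≡ 1 (mod 89). Using 15⁻¹ = 6: x ≡ 6·1 = 6, so x = 6.
Check: φ(6) = 15·6 + 58 = 148 = 1·89 + 59 ≡ 59 (mod 89).

6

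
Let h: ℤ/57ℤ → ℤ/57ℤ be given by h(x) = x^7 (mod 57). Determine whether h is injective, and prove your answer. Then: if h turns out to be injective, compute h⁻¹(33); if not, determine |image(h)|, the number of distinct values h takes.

21

Computing x^7 mod 57 for each x (by repeated squaring, reducing mod 57 at every step), the values h(0), h(1), …, h(56) are: 0, 1, 14, 21, 25, 35, 9, 7, 8, 42, 34, 11, 12, 10, 41, 51, 55, 5, 18, 19, 20, 33, 40, 44, 54, 28, 26, 27, 4, 53, 30, 31, 29, 3, 13, 17, 24, 37, 38, 39, 52, 2, 6, 16, 47, 45, 46, 23, 15, 49, 50, 48, 22, 32, 36, 43, 56.
Every element of ℤ/57ℤ appears exactly once in this list, so h is a bijection, and in particular injective.
Since h is injective, we read off the preimage of 33 from the same table: h(21) = 33, so h⁻¹(33) = 21.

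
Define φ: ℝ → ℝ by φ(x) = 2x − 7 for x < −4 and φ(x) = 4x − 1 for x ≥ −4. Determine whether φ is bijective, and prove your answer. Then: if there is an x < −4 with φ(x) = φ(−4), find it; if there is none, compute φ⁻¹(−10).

-5

Both pieces are strictly increasing (slopes 2 and 4), so each is injective on its own interval.
The left piece maps (−∞, −4) onto (−∞, −15); the right piece maps [−4, ∞) onto [−17, ∞).
These images overlap. In particular φ(−4) = −17 (right piece), and solving 2x − 7 = −17 on the left piece gives x = −5 < −4.
So φ(−5) = φ(−4) with −5 ≠ −4, and φ is not injective, hence not bijective. This x = −5 is the requested value below −4.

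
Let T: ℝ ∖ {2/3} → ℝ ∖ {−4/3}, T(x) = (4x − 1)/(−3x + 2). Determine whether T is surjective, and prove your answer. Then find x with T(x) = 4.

For any y ≠ −4/3, solving y(−3x + 2) = 4x − 1 for x gives a well-defined x ≠ 2/3. So T is surjective.
Solving T(x) = 4: cross-multiplying gives 4x − 1 = 4(−3x + 2), which rearranges to 16x = 9, so x = 9/16.

9/16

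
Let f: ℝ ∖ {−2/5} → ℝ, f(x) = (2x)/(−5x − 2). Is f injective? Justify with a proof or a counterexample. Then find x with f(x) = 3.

Suppose f(s) = f(t). Cross-multiplying: (2s)(−5t − 2) = (2t)(−5s − 2).
Expanding both sides and cancelling the symmetric terms leaves −4·(s − t) = 0. Since −4 ≠ 0, s = t. Hence f is injective.
Solving f(x) = 3: cross-multiplying gives 2x = 3(−5x − 2), which rearranges to 17x = −6, so x = −6/17.

-6/17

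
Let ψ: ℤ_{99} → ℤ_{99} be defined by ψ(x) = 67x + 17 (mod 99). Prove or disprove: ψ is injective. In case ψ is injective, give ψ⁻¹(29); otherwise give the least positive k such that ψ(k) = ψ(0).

12

Suppose ψ(a) = ψ(b) in ℤ_{99}. Then 67a + 17 ≡ 67b + 17 (mod 99), therefore 67(a − b) ≡ 0 (mod 99).
Since gcd(67, 99) = 1, 67 is invertible modulo 99, therefore a − b ≡ 0 (mod 99), i.e. a = b.
Thus ψ is injective.
We now compute 67⁻¹ mod 99 explicitly. Euclid's algorithm: 99 = 1·67 + 32, 67 = 2·32 + 3, 32 = 10·3 + 2, 3 = 1·2 + 1; back-substituting gives 1 = 34·67 − 23·99, so 67⁻¹ ≡ 34 (mod 99).
Since ψ is injective, we compute ψ⁻¹(29): solve 67x + 17 ≡ 29 (mod 99), i.e. 67x ≡ 12 (mod 99).
Multiplying by 67⁻¹ = 34 gives x ≡ 34·12 = 408 = 4·99 + 12 ≡ 12 (mod 99).
Check: ψ(12) = 67·12 + 17 = 821 = 8·99 + 29 ≡ 29 (mod 99).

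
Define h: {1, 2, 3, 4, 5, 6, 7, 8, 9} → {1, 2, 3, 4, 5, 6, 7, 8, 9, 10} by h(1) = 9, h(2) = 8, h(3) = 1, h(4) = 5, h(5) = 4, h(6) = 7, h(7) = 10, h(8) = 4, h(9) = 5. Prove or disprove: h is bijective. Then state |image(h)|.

7

h(5) = 4 = h(8) with 5 ≠ 8, so h is not injective, hence not bijective.
The image of h is {1, 4, 5, 7, 8, 9, 10}, which has 7 elements.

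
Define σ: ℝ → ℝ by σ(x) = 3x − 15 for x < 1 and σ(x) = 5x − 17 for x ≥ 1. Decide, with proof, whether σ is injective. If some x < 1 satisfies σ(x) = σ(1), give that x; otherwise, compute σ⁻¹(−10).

Both pieces are strictly increasing (slopes 3 and 5), so each is injective on its own interval.
The left piece maps (−∞, 1) onto (−∞, −12); the right piece maps [1, ∞) onto [−12, ∞).
These images are disjoint, so no value is attained by both pieces. Thus σ is injective.
Because the two images are disjoint, no x < 1 has σ(x) = σ(1), so we compute σ⁻¹(−10): −10 lies in [−12, ∞), so solve 5x − 17 = −10: x = (−10 + 17)/5 = 7/5.

7/5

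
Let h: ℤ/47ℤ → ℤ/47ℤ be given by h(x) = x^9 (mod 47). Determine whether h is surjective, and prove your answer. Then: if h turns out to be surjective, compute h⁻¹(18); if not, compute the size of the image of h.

Since 47 is prime, the nonzero elements of ℤ/47ℤ form a cyclic group of order 46.
As gcd(9, 46) = 1, raising to the 9th power is a bijection on this group: if u^9 ≡ v^9 then (uv^{−1})^9 = 1, and the only element of order dividing gcd(9, 46) = 1 is 1, so u = v.
With h(0) = 0 this makes h injective on all of ℤ/47ℤ, hence bijective (finite equal-size domain and codomain). In particular h is surjective.
Since h is surjective, we find the preimage of 18. The inverse of x ↦ x^9 on (ℤ/47ℤ)^× is x ↦ x^41, because 9·41 = 369 = 8·46 + 1 ≡ 1 (mod 46) and x^{46} = 1 for x ≠ 0 (Fermat). So h⁻¹(18) = 18^41 mod 47.
Repeated squaring mod 47: 18^1 ≡ 18, 18^2 ≡ 18² = 324 ≡ 42, 18^4 ≡ 42² = 1764 ≡ 25, 18^8 ≡ 25² = 625 ≡ 14, 18^16 ≡ 14² = 196 ≡ 8, 18^32 ≡ 8² = 64 ≡ 17. Since 41 = 32 + 8 + 1, 18^41 ≡ 17·14·18: 17·14 = 238 ≡ 3, then 3·18 = 54 ≡ 7. So 18^41 ≡ 7 (mod 47).
Hence h⁻¹(18) = 7.

7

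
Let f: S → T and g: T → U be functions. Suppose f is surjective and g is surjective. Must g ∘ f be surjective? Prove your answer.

surjective

Let c ∈ U. Since g is surjective, there is b ∈ T with g(b) = c. Since f is surjective, there is a ∈ S with f(a) = b.
Then (g ∘ f)(a) = g(b) = c. So g ∘ f is surjective.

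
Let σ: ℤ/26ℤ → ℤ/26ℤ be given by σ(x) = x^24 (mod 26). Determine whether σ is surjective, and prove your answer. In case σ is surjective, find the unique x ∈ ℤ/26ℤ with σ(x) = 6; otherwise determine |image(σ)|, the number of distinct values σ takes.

σ(1) = 1^24 = 1.
σ(3): Repeated squaring mod 26: 3^1 ≡ 3, 3^2 ≡ 3² = 9, 3^4 ≡ 9² = 81 ≡ 3, 3^8 ≡ 3² = 9, 3^16 ≡ 9² = 81 ≡ 3. Since 24 = 16 + 8, 3^24 ≡ 3·9: 3·9 = 27 ≡ 1. So 3^24 ≡ 1 (mod 26).
So σ(1) = σ(3) = 1 while 1 ≠ 3, hence σ is not injective.
A non-injective map from the 26-element set ℤ/26ℤ to itself takes at most 25 distinct values, so it cannot be surjective. Therefore σ is not surjective.
Since σ is not surjective, we determine |image(σ)|. Computing x^24 mod 26 for each x (by repeated squaring, reducing mod 26 at every step), the values σ(0), σ(1), …, σ(25) are: 0, 1, 14, 1, 14, 1, 14, 1, 14, 1, 14, 1, 14, 13, 14, 1, 14, 1, 14, 1, 14, 1, 14, 1, 14, 1.
The distinct values are {0, 1, 13, 14}; there are 4 of them.

4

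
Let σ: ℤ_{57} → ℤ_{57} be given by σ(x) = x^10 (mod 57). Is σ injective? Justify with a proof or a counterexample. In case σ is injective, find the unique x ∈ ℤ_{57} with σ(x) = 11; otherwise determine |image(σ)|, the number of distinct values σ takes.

20

σ(8): Repeated squaring mod 57: 8^1 ≡ 8, 8^2 ≡ 8² = 64 ≡ 7, 8^4 ≡ 7² = 49, 8^8 ≡ 49² = 2401 ≡ 7. Since 10 = 8 + 2, 8^10 ≡ 7·7: 7·7 = 49. So 8^10 ≡ 49 (mod 57).
σ(11): Repeated squaring mod 57: 11^1 ≡ 11, 11^2 ≡ 11² = 121 ≡ 7, 11^4 ≡ 7² = 49, 11^8 ≡ 49² = 2401 ≡ 7. Since 10 = 8 + 2, 11^10 ≡ 7·7: 7·7 = 49. So 11^10 ≡ 49 (mod 57).
So σ(8) = σ(11) = 49 while 8 ≠ 11, so σ is not injective.
Since σ is not injective, we determine |image(σ)|. Computing x^10 mod 57 for each x (by repeated squaring, reducing mod 57 at every step), the values σ(0), σ(1), …, σ(56) are: 0, 1, 55, 54, 4, 43, 6, 7, 49, 9, 28, 49, 45, 25, 43, 42, 16, 55, 39, 19, 1, 36, 16, 4, 24, 25, 7, 30, 28, 28, 30, 7, 25, 24, 4, 16, 36, 1, 19, 39, 55, 16, 42, 43, 25, 45, 49, 28, 9, 49, 7, 6, 43, 4, 54, 55, 1.
The distinct values are {0, 1, 4, 6, 7, 9, 16, 19, 24, 25, 28, 30, 36, 39, 42, 43, 45, 49, 54, 55}; there are 20 of them.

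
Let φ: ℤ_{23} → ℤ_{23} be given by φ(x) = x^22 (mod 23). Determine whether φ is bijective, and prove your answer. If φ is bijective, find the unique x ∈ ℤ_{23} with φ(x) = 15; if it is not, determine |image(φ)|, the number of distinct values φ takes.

2

φ(1) = 1^22 = 1.
φ(2): Repeated squaring mod 23: 2^1 ≡ 2, 2^2 ≡ 2² = 4, 2^4 ≡ 4² = 16, 2^8 ≡ 16² = 256 ≡ 3, 2^16 ≡ 3² = 9. Since 22 = 16 + 4 + 2, 2^22 ≡ 9·16·4: 9·16 = 144 ≡ 6, then 6·4 = 24 ≡ 1. So 2^22 ≡ 1 (mod 23).
So φ(1) = φ(2) = 1 while 1 ≠ 2, thus φ is not injective, hence not bijective.
Since φ is not bijective, we determine |image(φ)|. Computing x^22 mod 23 for each x (by repeated squaring, reducing mod 23 at every step), the values φ(0), φ(1), …, φ(22) are: 0, 1, 1, 1, 1, 1, 1, 1, 1, 1, 1, 1, 1, 1, 1, 1, 1, 1, 1, 1, 1, 1, 1.
The distinct values are {0, 1}; there are 2 of them.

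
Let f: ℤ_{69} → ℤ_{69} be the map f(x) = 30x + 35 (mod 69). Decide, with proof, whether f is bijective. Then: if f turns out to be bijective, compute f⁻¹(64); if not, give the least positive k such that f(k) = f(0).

Recall: f is injective when f(s) = f(t) forces s = t.
We have gcd(30, 69) = 3 > 1. Taking s = 0 and t = 23: f(0) = 35 and f(23) = 30·23 + 35 = 725 ≡ 35 (mod 69).
So f(0) = f(23) while 0 ≠ 23, hence f is not injective, hence not bijective.
Since f is not bijective, we find the least positive k with f(k) = f(0): this means 30k ≡ 0 (mod 69), i.e. 69 ∣ 30k. Since gcd(30, 69) = 3, dividing through by 3 this holds exactly when 23 ∣ 10k, and as gcd(10, 23) = 1, exactly when 23 ∣ k.
The smallest positive such k is 23.

23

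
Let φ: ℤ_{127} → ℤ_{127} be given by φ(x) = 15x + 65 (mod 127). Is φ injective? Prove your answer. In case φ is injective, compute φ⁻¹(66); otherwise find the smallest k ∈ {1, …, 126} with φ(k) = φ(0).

Recall that injectivity means: for all s, t in the domain, φ(s) = φ(t) implies s = t.
If φ(s) = φ(t), then 15s ≡ 15t (mod 127). Because gcd(15, 127) = 1, we may cancel 15 to get s ≡ t (mod 127).
Hence φ is injective.
We now compute 15⁻¹ mod 127 explicitly. Euclid's algorithm: 127 = 8·15 + 7, 15 = 2·7 + 1; back-substituting gives 1 = 17·15 − 2·127, so 15⁻¹ ≡ 17 (mod 127).
Since φ is injective, we find φ⁻¹(66): we need 15x ≡ 66 − 65 ≡ 1 (mod 127). Using 15⁻¹ = 17: x ≡ 17·1 = 17, so x = 17.
Check: φ(17) = 15·17 + 65 = 320 = 2·127 + 66 ≡ 66 (mod 127).

17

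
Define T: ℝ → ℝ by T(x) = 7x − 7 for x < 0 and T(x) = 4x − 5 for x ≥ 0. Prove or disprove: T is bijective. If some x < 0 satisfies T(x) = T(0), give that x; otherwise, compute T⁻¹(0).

Both pieces are strictly increasing (slopes 7 and 4), so each is injective on its own interval.
The left piece maps (−∞, 0) onto (−∞, −7); the right piece maps [0, ∞) onto [−5, ∞).
The images leave a gap (−7 has no preimage), so T is not surjective, hence not bijective.
Because the two images are disjoint, no x < 0 has T(x) = T(0), so we compute T⁻¹(0): 0 lies in [−5, ∞), so solve 4x − 5 = 0: x = (0 + 5)/4 = 5/4.

5/4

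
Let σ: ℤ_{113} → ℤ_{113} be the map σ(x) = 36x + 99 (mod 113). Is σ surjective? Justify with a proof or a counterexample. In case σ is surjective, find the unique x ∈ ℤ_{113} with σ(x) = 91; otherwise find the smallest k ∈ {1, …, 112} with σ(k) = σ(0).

By definition, σ is surjective if every y in the codomain equals σ(x) for some x in the domain.
Since gcd(36, 113) = 1, 36 is invertible modulo 113. Euclid's algorithm: 113 = 3·36 + 5, 36 = 7·5 + 1; back-substituting gives 1 = 22·36 − 7·113, so 36⁻¹ ≡ 22 (mod 113).
For any y ∈ ℤ_{113}, x = 22(y − 99) mod 113 satisfies σ(x) = 36·22(y − 99) + 99 ≡ y (since 36·22 ≡ 1 mod 113). So every y has a preimage.
Therefore σ is surjective.
Since σ is surjective, we find σ⁻¹(91): we need 36x ≡ 91 − 99 ≡ 105 (mod 113). Using 36⁻¹ = 22: x ≡ 22·105 = 2310 = 20·113 + 50, so x = 50.
Check: σ(50) = 36·50 + 99 = 1899 = 16·113 + 91 ≡ 91 (mod 113).

50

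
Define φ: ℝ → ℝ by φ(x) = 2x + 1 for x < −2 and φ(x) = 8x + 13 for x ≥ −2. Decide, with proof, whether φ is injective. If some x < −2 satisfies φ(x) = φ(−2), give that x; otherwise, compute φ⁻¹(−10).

-11/2

Both pieces are strictly increasing (slopes 2 and 8), so each is injective on its own interval.
The left piece maps (−∞, −2) onto (−∞, −3); the right piece maps [−2, ∞) onto [−3, ∞).
These images are disjoint, so no value is attained by both pieces. Therefore φ is injective.
Because the two images are disjoint, no x < −2 has φ(x) = φ(−2), so we compute φ⁻¹(−10): −10 lies in (−∞, −3), so solve 2x + 1 = −10: x = (−10 − 1)/2 = −11/2.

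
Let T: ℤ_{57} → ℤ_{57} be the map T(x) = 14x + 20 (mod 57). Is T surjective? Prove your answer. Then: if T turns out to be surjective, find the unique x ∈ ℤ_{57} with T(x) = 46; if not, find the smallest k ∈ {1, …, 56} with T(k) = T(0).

10

Since gcd(14, 57) = 1, 14 is invertible modulo 57. Euclid's algorithm: 57 = 4·14 + 1; back-substituting gives 1 = 53·14 − 13·57, so 14⁻¹ ≡ 53 (mod 57).
Then y ↦ 53(y − 20) is a two-sided inverse to T, so every y ∈ ℤ_{57} has a preimage.
Therefore T is surjective.
Since T is surjective, we compute T⁻¹(46): solve 14x + 20 ≡ 46 (mod 57), i.e. 14x ≡ 26 (mod 57).
Multiplying by 14⁻¹ = 53 gives x ≡ 53·26 = 1378 = 24·57 + 10 ≡ 10 (mod 57).
Check: T(10) = 14·10 + 20 = 160 = 2·57 + 46 ≡ 46 (mod 57).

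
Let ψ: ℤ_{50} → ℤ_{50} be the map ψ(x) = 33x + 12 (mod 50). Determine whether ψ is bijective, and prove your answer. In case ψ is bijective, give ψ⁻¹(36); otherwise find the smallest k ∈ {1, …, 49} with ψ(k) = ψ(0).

If ψ(a) = ψ(b), then 33a ≡ 33b (mod 50). Because gcd(33, 50) = 1, we may cancel 33 to get a ≡ b (mod 50).
We now compute 33⁻¹ mod 50 explicitly. Euclid's algorithm: 50 = 1·33 + 17, 33 = 1·17 + 16, 17 = 1·16 + 1; back-substituting gives 1 = 47·33 − 31·50, so 33⁻¹ ≡ 47 (mod 50).
Then y ↦ 47(y − 12) is a two-sided inverse to ψ, so every y ∈ ℤ_{50} has a preimage.
Hence ψ is bijective.
Since ψ is bijective, we compute ψ⁻¹(36): solve 33x + 12 ≡ 36 (mod 50), i.e. 33x ≡ 24 (mod 50).
Multiplying by 33⁻¹ = 47 gives x ≡ 47·24 = 1128 = 22·50 + 28 ≡ 28 (mod 50).
Check: ψ(28) = 33·28 + 12 = 936 = 18·50 + 36 ≡ 36 (mod 50).

28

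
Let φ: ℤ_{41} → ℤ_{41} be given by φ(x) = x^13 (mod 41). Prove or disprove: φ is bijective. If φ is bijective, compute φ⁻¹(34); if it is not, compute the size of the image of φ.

Since 41 is prime, the nonzero elements of ℤ_{41} form a cyclic group of order 40.
As gcd(13, 40) = 1, raising to the 13th power is a bijection on this group: if x_1^13 ≡ x_2^13 then (x_1x_2^{−1})^13 = 1, and the only element of order dividing gcd(13, 40) = 1 is 1, so x_1 = x_2.
With φ(0) = 0 this makes φ injective on all of ℤ_{41}, hence bijective (finite equal-size domain and codomain). In particular φ is bijective.
Since φ is bijective, we find the preimage of 34. The inverse of x ↦ x^13 on (ℤ_{41})^× is x ↦ x^37, because 13·37 = 481 = 12·40 + 1 ≡ 1 (mod 40) and x^{40} = 1 for x ≠ 0 (Fermat). So φ⁻¹(34) = 34^37 mod 41.
Repeated squaring mod 41: 34^1 ≡ 34, 34^2 ≡ 34² = 1156 ≡ 8, 34^4 ≡ 8² = 64 ≡ 23, 34^8 ≡ 23² = 529 ≡ 37, 34^16 ≡ 37² = 1369 ≡ 16, 34^32 ≡ 16² = 256 ≡ 10. Since 37 = 32 + 4 + 1, 34^37 ≡ 10·23·34: 10·23 = 230 ≡ 25, then 25·34 = 850 ≡ 30. So 34^37 ≡ 30 (mod 41).
Hence φ⁻¹(34) = 30.

30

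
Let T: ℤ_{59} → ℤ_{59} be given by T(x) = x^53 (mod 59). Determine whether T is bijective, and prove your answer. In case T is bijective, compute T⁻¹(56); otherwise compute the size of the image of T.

Since 59 is prime, the nonzero elements of ℤ_{59} form a cyclic group of order 58.
As gcd(53, 58) = 1, raising to the 53rd power is a bijection on this group: if s^53 ≡ t^53 then (st^{−1})^53 = 1, and the only element of order dividing gcd(53, 58) = 1 is 1, so s = t.
With T(0) = 0 this makes T injective on all of ℤ_{59}, hence bijective (finite equal-size domain and codomain). In particular T is bijective.
Since T is bijective, we find the preimage of 56. The inverse of x ↦ x^53 on (ℤ_{59})^× is x ↦ x^23, because 53·23 = 1219 = 21·58 + 1 ≡ 1 (mod 58) and x^{58} = 1 for x ≠ 0 (Fermat). So T⁻¹(56) = 56^23 mod 59.
Repeated squaring mod 59: 56^1 ≡ 56, 56^2 ≡ 56² = 3136 ≡ 9, 56^4 ≡ 9² = 81 ≡ 22, 56^8 ≡ 22² = 484 ≡ 12, 56^16 ≡ 12² = 144 ≡ 26. Since 23 = 16 + 4 + 2 + 1, 56^23 ≡ 26·22·9·56: 26·22 = 572 ≡ 41, then 41·9 = 369 ≡ 15, then 15·56 = 840 ≡ 14. So 56^23 ≡ 14 (mod 59).
Hence T⁻¹(56) = 14.

14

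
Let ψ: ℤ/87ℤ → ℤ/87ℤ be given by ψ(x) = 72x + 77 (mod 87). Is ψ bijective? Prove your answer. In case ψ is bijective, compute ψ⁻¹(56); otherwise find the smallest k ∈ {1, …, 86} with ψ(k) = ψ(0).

We have gcd(72, 87) = 3 > 1. Taking a = 0 and b = 29: ψ(0) = 77 and ψ(29) = 72·29 + 77 = 2165 ≡ 77 (mod 87).
So ψ(0) = ψ(29) while 0 ≠ 29, therefore ψ is not injective, hence not bijective.
Since ψ is not bijective, we find the least positive k with ψ(k) = ψ(0): this means 72k ≡ 0 (mod 87), i.e. 87 ∣ 72k. Since gcd(72, 87) = 3, dividing through by 3 this holds exactly when 29 ∣ 24k, and as gcd(24, 29) = 1, exactly when 29 ∣ k.
The smallest positive such k is 29.

29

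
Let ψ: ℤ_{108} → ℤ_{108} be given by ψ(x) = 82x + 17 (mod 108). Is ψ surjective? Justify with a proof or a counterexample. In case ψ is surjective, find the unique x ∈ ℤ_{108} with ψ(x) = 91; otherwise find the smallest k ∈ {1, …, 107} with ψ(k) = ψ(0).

Since gcd(82, 108) = 2, we have 82x ≡ 0 (mod 2) for all x, so ψ(x) ≡ 1 (mod 2).
But 0 ≢ 1 (mod 2), so 0 ∈ ℤ_{108} has no preimage. So ψ is not surjective.
Since ψ is not surjective, we find the least positive k with ψ(k) = ψ(0): this means 82k ≡ 0 (mod 108), i.e. 108 ∣ 82k. Since gcd(82, 108) = 2, dividing through by 2 this holds exactly when 54 ∣ 41k, and as gcd(41, 54) = 1, exactly when 54 ∣ k.
The smallest positive such k is 54.

54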